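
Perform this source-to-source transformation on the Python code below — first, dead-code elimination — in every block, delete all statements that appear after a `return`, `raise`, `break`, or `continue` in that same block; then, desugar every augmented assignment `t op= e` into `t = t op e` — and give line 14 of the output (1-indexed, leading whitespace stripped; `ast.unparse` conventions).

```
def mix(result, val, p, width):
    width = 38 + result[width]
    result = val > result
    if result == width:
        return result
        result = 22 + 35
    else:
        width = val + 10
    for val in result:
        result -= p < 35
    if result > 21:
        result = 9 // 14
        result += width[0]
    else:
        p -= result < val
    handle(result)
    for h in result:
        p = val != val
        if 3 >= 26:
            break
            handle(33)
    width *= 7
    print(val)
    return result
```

p = p - (result < val)

Transformed code:
def mix(result, val, p, width):
    width = 38 + result[width]
    result = val > result
    if result == width:
        return result
    else:
        width = val + 10
    for val in result:
        result = result - (p < 35)
    if result > 21:
        result = 9 // 14
        result = result + width[0]
    else:
        p = p - (result < val)
    handle(result)
    for h in result:
        p = val != val
        if 3 >= 26:
            break
    width = width * 7
    print(val)
    return result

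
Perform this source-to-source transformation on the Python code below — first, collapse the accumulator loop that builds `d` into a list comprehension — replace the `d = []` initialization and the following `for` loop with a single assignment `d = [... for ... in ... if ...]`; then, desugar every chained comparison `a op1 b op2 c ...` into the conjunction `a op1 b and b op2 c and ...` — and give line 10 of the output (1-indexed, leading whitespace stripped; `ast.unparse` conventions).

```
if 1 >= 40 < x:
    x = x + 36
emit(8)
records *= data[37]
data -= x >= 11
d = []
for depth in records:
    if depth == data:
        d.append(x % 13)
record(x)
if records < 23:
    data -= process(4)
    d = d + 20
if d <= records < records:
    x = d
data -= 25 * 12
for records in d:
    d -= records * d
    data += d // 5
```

Transformed code:
if 1 >= 40 and 40 < x:
    x = x + 36
emit(8)
records *= data[37]
data -= x >= 11
d = [x % 13 for depth in records if depth == data]
record(x)
if records < 23:
    data -= process(4)
    d = d + 20
if d <= records and records < records:
    x = d
data -= 25 * 12
for records in d:
    d -= records * d
    data += d // 5

d = d + 20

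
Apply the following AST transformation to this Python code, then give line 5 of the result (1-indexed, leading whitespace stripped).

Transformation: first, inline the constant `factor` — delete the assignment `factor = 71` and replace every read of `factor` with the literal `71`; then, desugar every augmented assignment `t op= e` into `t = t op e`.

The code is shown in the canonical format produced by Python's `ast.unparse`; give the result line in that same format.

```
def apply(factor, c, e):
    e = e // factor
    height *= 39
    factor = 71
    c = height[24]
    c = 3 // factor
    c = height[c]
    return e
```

c = 3 // 71

Transformed code:
def apply(factor, c, e):
    e = e // 71
    height = height * 39
    c = height[24]
    c = 3 // 71
    c = height[c]
    return e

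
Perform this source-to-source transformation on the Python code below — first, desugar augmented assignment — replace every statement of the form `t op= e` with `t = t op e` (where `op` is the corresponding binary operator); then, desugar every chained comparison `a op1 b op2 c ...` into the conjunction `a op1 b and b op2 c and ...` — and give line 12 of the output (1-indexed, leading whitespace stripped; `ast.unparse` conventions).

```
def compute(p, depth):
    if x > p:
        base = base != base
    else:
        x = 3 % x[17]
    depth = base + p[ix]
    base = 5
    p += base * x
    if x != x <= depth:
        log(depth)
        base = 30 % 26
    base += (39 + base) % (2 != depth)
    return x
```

base = base + (39 + base) % (2 != depth)

Transformed code:
def compute(p, depth):
    if x > p:
        base = base != base
    else:
        x = 3 % x[17]
    depth = base + p[ix]
    base = 5
    p = p + base * x
    if x != x and x <= depth:
        log(depth)
        base = 30 % 26
    base = base + (39 + base) % (2 != depth)
    return x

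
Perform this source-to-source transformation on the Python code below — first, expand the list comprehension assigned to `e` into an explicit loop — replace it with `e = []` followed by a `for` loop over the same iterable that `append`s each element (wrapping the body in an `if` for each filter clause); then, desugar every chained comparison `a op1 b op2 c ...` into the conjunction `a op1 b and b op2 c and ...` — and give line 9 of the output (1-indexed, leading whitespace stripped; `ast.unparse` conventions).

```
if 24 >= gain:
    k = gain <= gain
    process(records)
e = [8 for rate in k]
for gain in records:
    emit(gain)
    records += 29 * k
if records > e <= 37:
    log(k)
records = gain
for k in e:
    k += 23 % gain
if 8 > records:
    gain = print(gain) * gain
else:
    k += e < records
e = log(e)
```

records += 29 * k

Transformed code:
if 24 >= gain:
    k = gain <= gain
    process(records)
e = []
for rate in k:
    e.append(8)
for gain in records:
    emit(gain)
    records += 29 * k
if records > e and e <= 37:
    log(k)
records = gain
for k in e:
    k += 23 % gain
if 8 > records:
    gain = print(gain) * gain
else:
    k += e < records
e = log(e)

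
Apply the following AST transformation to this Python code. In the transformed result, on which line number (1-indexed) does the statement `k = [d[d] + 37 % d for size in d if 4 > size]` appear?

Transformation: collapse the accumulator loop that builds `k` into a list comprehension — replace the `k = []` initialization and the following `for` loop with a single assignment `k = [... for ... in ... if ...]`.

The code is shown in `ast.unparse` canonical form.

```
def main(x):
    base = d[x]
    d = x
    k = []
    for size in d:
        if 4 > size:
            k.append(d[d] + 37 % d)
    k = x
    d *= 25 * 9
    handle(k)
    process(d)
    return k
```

4

Transformed code:
def main(x):
    base = d[x]
    d = x
    k = [d[d] + 37 % d for size in d if 4 > size]
    k = x
    d *= 25 * 9
    handle(k)
    process(d)
    return k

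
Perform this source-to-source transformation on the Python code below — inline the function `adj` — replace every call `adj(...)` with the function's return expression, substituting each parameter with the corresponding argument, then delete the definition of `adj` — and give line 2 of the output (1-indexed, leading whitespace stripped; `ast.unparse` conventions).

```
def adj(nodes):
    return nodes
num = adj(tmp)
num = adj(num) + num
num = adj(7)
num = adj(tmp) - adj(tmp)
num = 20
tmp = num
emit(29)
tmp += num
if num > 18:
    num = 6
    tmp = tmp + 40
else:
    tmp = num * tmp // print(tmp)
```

Transformed code:
num = tmp
num = num + num
num = 7
num = tmp - tmp
num = 20
tmp = num
emit(29)
tmp += num
if num > 18:
    num = 6
    tmp = tmp + 40
else:
    tmp = num * tmp // print(tmp)

num = num + num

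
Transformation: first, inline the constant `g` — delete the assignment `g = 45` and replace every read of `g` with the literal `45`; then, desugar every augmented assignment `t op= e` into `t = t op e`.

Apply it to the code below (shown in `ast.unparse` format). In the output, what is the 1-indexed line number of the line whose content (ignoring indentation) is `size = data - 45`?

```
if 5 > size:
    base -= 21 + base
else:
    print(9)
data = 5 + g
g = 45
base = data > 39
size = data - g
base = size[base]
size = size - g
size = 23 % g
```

7

Transformed code:
if 5 > size:
    base = base - (21 + base)
else:
    print(9)
data = 5 + 45
base = data > 39
size = data - 45
base = size[base]
size = size - 45
size = 23 % 45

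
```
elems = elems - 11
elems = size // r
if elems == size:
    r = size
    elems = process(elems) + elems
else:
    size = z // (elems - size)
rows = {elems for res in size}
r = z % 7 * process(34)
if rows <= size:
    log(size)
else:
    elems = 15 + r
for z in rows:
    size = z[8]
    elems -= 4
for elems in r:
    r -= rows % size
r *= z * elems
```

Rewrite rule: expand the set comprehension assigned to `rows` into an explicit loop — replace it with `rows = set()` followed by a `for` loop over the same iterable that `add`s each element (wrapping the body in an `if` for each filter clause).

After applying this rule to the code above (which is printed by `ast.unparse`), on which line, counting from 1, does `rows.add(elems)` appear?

10

Transformed code:
elems = elems - 11
elems = size // r
if elems == size:
    r = size
    elems = process(elems) + elems
else:
    size = z // (elems - size)
rows = set()
for res in size:
    rows.add(elems)
r = z % 7 * process(34)
if rows <= size:
    log(size)
else:
    elems = 15 + r
for z in rows:
    size = z[8]
    elems -= 4
for elems in r:
    r -= rows % size
r *= z * elems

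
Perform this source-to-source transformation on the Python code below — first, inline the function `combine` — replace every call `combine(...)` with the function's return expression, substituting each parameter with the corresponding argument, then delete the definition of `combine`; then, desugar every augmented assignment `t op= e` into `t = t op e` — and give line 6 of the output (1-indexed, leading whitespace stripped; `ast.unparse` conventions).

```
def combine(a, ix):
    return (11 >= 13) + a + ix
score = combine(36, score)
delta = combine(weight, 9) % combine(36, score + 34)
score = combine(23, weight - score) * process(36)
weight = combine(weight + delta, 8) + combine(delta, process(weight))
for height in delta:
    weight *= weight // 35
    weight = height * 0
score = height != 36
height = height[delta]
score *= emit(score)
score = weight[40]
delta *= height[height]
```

weight = weight * (weight // 35)

Transformed code:
score = (11 >= 13) + 36 + score
delta = ((11 >= 13) + weight + 9) % ((11 >= 13) + 36 + (score + 34))
score = ((11 >= 13) + 23 + (weight - score)) * process(36)
weight = (11 >= 13) + (weight + delta) + 8 + ((11 >= 13) + delta + process(weight))
for height in delta:
    weight = weight * (weight // 35)
    weight = height * 0
score = height != 36
height = height[delta]
score = score * emit(score)
score = weight[40]
delta = delta * height[height]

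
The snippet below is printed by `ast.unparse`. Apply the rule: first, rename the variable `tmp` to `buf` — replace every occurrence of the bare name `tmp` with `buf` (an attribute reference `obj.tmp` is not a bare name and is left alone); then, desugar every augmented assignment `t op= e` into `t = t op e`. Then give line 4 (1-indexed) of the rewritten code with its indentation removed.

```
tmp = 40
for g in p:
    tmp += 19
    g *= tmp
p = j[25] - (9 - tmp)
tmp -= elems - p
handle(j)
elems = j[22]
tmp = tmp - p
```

g = g * buf

Transformed code:
buf = 40
for g in p:
    buf = buf + 19
    g = g * buf
p = j[25] - (9 - buf)
buf = buf - (elems - p)
handle(j)
elems = j[22]
buf = buf - p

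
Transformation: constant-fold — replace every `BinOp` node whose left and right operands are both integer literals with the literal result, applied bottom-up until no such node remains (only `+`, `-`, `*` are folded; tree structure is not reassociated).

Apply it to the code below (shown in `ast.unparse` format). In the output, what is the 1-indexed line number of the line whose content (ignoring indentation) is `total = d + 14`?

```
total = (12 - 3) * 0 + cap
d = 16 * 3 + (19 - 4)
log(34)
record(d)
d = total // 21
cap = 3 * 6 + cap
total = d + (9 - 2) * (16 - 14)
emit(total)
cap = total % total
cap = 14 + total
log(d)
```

7

Transformed code:
total = 0 + cap
d = 63
log(34)
record(d)
d = total // 21
cap = 18 + cap
total = d + 14
emit(total)
cap = total % total
cap = 14 + total
log(d)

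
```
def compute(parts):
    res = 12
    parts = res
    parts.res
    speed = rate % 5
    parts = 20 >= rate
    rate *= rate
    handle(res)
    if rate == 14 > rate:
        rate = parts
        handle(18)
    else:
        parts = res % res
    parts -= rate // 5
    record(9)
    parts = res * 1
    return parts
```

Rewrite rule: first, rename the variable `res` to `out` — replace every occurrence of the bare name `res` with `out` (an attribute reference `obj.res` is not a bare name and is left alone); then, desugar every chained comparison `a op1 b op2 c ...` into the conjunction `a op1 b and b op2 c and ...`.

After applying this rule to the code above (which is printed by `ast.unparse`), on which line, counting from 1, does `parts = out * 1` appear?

Transformed code:
def compute(parts):
    out = 12
    parts = out
    parts.res
    speed = rate % 5
    parts = 20 >= rate
    rate *= rate
    handle(out)
    if rate == 14 and 14 > rate:
        rate = parts
        handle(18)
    else:
        parts = out % out
    parts -= rate // 5
    record(9)
    parts = out * 1
    return parts

16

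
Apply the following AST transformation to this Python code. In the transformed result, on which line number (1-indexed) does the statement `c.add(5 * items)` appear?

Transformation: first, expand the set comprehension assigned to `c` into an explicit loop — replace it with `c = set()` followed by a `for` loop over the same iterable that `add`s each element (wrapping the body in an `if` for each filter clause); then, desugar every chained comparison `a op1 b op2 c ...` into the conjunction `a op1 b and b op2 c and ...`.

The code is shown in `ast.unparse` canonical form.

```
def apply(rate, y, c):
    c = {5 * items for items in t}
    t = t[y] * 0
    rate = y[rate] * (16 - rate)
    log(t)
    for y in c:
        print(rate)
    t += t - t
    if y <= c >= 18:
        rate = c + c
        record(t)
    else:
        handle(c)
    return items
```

4

Transformed code:
def apply(rate, y, c):
    c = set()
    for items in t:
        c.add(5 * items)
    t = t[y] * 0
    rate = y[rate] * (16 - rate)
    log(t)
    for y in c:
        print(rate)
    t += t - t
    if y <= c and c >= 18:
        rate = c + c
        record(t)
    else:
        handle(c)
    return items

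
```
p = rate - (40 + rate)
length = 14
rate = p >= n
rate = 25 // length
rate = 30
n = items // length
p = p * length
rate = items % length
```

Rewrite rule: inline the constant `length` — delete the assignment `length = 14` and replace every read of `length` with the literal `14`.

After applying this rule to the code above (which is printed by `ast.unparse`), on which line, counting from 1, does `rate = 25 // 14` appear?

3

Transformed code:
p = rate - (40 + rate)
rate = p >= n
rate = 25 // 14
rate = 30
n = items // 14
p = p * 14
rate = items % 14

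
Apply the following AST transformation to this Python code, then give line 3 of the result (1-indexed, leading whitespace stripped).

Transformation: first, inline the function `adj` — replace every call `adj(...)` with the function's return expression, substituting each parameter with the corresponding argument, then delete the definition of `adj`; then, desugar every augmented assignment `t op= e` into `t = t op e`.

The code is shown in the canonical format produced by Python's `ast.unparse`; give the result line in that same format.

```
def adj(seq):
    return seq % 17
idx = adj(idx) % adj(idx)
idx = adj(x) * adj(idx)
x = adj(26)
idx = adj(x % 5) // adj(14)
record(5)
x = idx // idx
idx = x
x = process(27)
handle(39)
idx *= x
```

x = 26 % 17

Transformed code:
idx = idx % 17 % (idx % 17)
idx = x % 17 * (idx % 17)
x = 26 % 17
idx = x % 5 % 17 // (14 % 17)
record(5)
x = idx // idx
idx = x
x = process(27)
handle(39)
idx = idx * x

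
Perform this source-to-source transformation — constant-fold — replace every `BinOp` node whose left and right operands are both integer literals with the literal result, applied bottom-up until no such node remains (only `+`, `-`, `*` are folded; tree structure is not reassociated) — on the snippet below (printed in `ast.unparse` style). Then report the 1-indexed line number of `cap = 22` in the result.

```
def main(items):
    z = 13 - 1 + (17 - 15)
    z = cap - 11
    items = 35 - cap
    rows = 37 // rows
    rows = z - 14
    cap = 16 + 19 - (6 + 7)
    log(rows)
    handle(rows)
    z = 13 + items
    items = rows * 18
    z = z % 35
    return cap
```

Transformed code:
def main(items):
    z = 14
    z = cap - 11
    items = 35 - cap
    rows = 37 // rows
    rows = z - 14
    cap = 22
    log(rows)
    handle(rows)
    z = 13 + items
    items = rows * 18
    z = z % 35
    return cap

7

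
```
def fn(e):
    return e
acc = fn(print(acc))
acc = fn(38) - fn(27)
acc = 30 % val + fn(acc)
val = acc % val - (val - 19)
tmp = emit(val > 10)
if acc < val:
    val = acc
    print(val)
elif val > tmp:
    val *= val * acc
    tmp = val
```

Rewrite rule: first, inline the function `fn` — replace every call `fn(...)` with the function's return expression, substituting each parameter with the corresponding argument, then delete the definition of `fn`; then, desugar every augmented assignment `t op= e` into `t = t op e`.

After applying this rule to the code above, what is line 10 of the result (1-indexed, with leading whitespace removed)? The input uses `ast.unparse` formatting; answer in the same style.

val = val * (val * acc)

Transformed code:
acc = print(acc)
acc = 38 - 27
acc = 30 % val + acc
val = acc % val - (val - 19)
tmp = emit(val > 10)
if acc < val:
    val = acc
    print(val)
elif val > tmp:
    val = val * (val * acc)
    tmp = val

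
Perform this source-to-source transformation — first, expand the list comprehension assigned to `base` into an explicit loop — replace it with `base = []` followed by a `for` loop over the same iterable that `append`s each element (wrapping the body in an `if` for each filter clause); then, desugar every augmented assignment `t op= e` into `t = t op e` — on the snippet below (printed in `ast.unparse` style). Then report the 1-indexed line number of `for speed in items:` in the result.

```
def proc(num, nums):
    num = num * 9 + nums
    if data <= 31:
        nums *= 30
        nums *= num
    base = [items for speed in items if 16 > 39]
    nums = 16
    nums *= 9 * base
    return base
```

7

Transformed code:
def proc(num, nums):
    num = num * 9 + nums
    if data <= 31:
        nums = nums * 30
        nums = nums * num
    base = []
    for speed in items:
        if 16 > 39:
            base.append(items)
    nums = 16
    nums = nums * (9 * base)
    return base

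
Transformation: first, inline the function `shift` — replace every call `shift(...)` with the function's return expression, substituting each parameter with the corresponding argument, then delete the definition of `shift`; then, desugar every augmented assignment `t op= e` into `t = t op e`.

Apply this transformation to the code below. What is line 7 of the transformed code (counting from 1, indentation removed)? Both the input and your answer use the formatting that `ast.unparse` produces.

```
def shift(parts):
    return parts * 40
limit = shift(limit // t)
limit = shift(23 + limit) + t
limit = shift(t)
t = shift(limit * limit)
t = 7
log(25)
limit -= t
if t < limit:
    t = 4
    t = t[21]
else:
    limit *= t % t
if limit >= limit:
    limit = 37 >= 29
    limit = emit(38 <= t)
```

Transformed code:
limit = limit // t * 40
limit = (23 + limit) * 40 + t
limit = t * 40
t = limit * limit * 40
t = 7
log(25)
limit = limit - t
if t < limit:
    t = 4
    t = t[21]
else:
    limit = limit * (t % t)
if limit >= limit:
    limit = 37 >= 29
    limit = emit(38 <= t)

limit = limit - t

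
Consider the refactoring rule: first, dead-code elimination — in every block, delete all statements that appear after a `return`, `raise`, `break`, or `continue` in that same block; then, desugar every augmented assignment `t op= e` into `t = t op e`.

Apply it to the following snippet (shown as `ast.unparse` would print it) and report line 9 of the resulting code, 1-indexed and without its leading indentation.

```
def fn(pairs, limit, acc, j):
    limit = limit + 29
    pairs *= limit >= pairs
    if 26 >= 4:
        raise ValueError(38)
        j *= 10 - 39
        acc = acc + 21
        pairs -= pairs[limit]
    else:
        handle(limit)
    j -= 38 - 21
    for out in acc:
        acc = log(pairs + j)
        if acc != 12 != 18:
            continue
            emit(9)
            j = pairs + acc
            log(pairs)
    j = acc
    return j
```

for out in acc:

Transformed code:
def fn(pairs, limit, acc, j):
    limit = limit + 29
    pairs = pairs * (limit >= pairs)
    if 26 >= 4:
        raise ValueError(38)
    else:
        handle(limit)
    j = j - (38 - 21)
    for out in acc:
        acc = log(pairs + j)
        if acc != 12 != 18:
            continue
    j = acc
    return j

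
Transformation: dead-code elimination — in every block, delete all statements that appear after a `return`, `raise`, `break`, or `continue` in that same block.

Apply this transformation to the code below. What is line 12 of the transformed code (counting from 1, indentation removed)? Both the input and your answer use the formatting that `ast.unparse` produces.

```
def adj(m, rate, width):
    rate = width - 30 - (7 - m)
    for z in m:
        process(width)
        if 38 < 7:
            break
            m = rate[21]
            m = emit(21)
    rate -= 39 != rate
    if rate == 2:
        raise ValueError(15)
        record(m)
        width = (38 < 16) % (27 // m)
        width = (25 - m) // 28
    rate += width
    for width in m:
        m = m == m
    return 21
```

Transformed code:
def adj(m, rate, width):
    rate = width - 30 - (7 - m)
    for z in m:
        process(width)
        if 38 < 7:
            break
    rate -= 39 != rate
    if rate == 2:
        raise ValueError(15)
    rate += width
    for width in m:
        m = m == m
    return 21

m = m == m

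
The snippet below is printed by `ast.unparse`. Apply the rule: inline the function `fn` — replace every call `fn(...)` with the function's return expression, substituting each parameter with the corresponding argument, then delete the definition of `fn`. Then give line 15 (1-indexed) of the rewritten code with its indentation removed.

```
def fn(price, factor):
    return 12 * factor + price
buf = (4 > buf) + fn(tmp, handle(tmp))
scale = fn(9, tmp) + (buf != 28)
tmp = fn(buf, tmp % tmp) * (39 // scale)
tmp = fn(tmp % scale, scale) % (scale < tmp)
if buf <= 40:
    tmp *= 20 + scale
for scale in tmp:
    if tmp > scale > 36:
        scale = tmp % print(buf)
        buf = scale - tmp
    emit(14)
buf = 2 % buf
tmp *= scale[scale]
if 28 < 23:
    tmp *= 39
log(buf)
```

tmp *= 39

Transformed code:
buf = (4 > buf) + (12 * handle(tmp) + tmp)
scale = 12 * tmp + 9 + (buf != 28)
tmp = (12 * (tmp % tmp) + buf) * (39 // scale)
tmp = (12 * scale + tmp % scale) % (scale < tmp)
if buf <= 40:
    tmp *= 20 + scale
for scale in tmp:
    if tmp > scale > 36:
        scale = tmp % print(buf)
        buf = scale - tmp
    emit(14)
buf = 2 % buf
tmp *= scale[scale]
if 28 < 23:
    tmp *= 39
log(buf)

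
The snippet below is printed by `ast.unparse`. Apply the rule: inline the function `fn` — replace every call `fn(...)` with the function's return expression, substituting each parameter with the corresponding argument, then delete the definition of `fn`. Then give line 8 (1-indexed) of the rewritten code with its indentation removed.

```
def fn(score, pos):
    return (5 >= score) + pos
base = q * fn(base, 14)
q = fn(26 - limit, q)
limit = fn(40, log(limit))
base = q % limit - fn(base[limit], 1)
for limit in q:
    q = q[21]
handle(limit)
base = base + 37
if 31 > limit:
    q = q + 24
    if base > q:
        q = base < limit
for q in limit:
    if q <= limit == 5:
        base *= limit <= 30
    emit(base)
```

Transformed code:
base = q * ((5 >= base) + 14)
q = (5 >= 26 - limit) + q
limit = (5 >= 40) + log(limit)
base = q % limit - ((5 >= base[limit]) + 1)
for limit in q:
    q = q[21]
handle(limit)
base = base + 37
if 31 > limit:
    q = q + 24
    if base > q:
        q = base < limit
for q in limit:
    if q <= limit == 5:
        base *= limit <= 30
    emit(base)

base = base + 37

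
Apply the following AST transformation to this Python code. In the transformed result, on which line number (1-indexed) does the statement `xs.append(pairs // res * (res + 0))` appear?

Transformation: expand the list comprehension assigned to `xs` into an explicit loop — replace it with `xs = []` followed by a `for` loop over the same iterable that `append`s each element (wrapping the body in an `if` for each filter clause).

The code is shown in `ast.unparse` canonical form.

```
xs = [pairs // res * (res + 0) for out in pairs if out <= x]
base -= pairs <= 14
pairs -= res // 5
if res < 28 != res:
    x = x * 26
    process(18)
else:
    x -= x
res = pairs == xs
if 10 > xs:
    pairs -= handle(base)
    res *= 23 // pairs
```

Transformed code:
xs = []
for out in pairs:
    if out <= x:
        xs.append(pairs // res * (res + 0))
base -= pairs <= 14
pairs -= res // 5
if res < 28 != res:
    x = x * 26
    process(18)
else:
    x -= x
res = pairs == xs
if 10 > xs:
    pairs -= handle(base)
    res *= 23 // pairs

4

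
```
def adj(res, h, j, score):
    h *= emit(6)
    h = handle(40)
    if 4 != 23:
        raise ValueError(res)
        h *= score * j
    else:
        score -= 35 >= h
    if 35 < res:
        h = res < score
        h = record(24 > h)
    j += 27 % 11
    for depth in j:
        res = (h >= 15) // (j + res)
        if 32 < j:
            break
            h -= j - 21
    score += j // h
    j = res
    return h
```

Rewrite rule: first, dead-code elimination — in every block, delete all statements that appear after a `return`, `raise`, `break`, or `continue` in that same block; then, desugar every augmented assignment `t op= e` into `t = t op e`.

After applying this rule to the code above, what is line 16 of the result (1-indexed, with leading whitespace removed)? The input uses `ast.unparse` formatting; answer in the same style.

Transformed code:
def adj(res, h, j, score):
    h = h * emit(6)
    h = handle(40)
    if 4 != 23:
        raise ValueError(res)
    else:
        score = score - (35 >= h)
    if 35 < res:
        h = res < score
        h = record(24 > h)
    j = j + 27 % 11
    for depth in j:
        res = (h >= 15) // (j + res)
        if 32 < j:
            break
    score = score + j // h
    j = res
    return h

score = score + j // h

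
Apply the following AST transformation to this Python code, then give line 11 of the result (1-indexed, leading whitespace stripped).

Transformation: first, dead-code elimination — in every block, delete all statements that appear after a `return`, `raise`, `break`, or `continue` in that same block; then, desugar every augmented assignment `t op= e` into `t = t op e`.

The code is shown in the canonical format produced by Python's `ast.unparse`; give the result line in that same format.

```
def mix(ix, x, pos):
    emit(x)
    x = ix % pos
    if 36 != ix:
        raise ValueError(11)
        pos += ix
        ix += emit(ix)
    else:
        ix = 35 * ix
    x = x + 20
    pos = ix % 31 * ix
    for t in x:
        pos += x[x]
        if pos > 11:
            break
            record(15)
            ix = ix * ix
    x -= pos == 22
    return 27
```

Transformed code:
def mix(ix, x, pos):
    emit(x)
    x = ix % pos
    if 36 != ix:
        raise ValueError(11)
    else:
        ix = 35 * ix
    x = x + 20
    pos = ix % 31 * ix
    for t in x:
        pos = pos + x[x]
        if pos > 11:
            break
    x = x - (pos == 22)
    return 27

pos = pos + x[x]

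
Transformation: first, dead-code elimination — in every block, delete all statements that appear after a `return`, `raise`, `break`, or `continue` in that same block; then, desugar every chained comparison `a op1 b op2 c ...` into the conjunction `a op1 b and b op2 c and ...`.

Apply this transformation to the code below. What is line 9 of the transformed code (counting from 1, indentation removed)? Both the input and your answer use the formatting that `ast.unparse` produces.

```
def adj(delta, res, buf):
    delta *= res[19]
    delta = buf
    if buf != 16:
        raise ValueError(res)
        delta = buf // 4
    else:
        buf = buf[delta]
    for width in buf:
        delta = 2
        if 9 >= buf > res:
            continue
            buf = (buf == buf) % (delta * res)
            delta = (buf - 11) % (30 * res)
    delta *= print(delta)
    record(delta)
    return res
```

Transformed code:
def adj(delta, res, buf):
    delta *= res[19]
    delta = buf
    if buf != 16:
        raise ValueError(res)
    else:
        buf = buf[delta]
    for width in buf:
        delta = 2
        if 9 >= buf and buf > res:
            continue
    delta *= print(delta)
    record(delta)
    return res

delta = 2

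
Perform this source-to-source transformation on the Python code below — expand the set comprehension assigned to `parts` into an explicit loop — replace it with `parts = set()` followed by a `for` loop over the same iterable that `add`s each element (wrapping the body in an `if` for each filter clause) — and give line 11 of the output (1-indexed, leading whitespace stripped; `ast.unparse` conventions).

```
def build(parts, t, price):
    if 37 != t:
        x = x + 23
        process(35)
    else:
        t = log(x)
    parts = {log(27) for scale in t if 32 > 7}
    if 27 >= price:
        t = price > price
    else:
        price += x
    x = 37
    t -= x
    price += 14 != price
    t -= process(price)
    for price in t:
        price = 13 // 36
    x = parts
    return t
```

Transformed code:
def build(parts, t, price):
    if 37 != t:
        x = x + 23
        process(35)
    else:
        t = log(x)
    parts = set()
    for scale in t:
        if 32 > 7:
            parts.add(log(27))
    if 27 >= price:
        t = price > price
    else:
        price += x
    x = 37
    t -= x
    price += 14 != price
    t -= process(price)
    for price in t:
        price = 13 // 36
    x = parts
    return t

if 27 >= price:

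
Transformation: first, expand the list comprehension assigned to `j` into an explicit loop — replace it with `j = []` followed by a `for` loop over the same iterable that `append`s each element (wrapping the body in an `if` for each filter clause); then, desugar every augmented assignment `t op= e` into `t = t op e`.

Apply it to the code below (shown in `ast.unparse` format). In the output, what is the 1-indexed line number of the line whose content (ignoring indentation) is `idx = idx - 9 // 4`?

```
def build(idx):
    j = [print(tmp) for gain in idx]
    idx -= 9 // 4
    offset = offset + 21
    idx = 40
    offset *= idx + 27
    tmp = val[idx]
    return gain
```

5

Transformed code:
def build(idx):
    j = []
    for gain in idx:
        j.append(print(tmp))
    idx = idx - 9 // 4
    offset = offset + 21
    idx = 40
    offset = offset * (idx + 27)
    tmp = val[idx]
    return gain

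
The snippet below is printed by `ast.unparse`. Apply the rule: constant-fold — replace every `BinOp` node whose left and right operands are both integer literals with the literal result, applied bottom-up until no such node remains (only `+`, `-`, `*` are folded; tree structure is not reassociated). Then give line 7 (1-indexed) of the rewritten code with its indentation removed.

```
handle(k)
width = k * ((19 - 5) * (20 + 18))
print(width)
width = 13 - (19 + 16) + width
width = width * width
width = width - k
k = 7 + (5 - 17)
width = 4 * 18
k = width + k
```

k = -5

Transformed code:
handle(k)
width = k * 532
print(width)
width = -22 + width
width = width * width
width = width - k
k = -5
width = 72
k = width + k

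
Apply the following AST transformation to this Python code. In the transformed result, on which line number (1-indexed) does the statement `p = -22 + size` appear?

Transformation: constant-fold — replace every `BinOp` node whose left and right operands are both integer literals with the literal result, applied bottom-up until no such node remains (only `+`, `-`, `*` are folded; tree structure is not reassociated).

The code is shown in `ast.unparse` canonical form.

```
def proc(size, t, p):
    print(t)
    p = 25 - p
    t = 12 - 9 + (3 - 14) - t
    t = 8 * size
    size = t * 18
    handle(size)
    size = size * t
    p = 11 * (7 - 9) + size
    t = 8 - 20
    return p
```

9

Transformed code:
def proc(size, t, p):
    print(t)
    p = 25 - p
    t = -8 - t
    t = 8 * size
    size = t * 18
    handle(size)
    size = size * t
    p = -22 + size
    t = -12
    return p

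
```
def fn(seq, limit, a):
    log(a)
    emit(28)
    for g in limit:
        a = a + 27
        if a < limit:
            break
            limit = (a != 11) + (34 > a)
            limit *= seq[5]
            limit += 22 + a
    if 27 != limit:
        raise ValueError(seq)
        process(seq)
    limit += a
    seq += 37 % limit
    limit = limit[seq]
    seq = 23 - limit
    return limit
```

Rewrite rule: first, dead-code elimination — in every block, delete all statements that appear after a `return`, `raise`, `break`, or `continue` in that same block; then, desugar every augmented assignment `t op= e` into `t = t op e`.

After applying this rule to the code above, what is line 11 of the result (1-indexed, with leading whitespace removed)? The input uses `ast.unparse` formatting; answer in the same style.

Transformed code:
def fn(seq, limit, a):
    log(a)
    emit(28)
    for g in limit:
        a = a + 27
        if a < limit:
            break
    if 27 != limit:
        raise ValueError(seq)
    limit = limit + a
    seq = seq + 37 % limit
    limit = limit[seq]
    seq = 23 - limit
    return limit

seq = seq + 37 % limit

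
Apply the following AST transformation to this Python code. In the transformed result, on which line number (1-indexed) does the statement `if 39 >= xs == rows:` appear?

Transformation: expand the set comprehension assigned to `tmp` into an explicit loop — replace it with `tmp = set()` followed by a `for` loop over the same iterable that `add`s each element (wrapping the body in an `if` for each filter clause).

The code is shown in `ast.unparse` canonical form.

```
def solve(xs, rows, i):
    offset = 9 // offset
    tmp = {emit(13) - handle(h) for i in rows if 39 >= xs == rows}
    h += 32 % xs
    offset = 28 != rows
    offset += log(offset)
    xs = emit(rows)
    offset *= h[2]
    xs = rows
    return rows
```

Transformed code:
def solve(xs, rows, i):
    offset = 9 // offset
    tmp = set()
    for i in rows:
        if 39 >= xs == rows:
            tmp.add(emit(13) - handle(h))
    h += 32 % xs
    offset = 28 != rows
    offset += log(offset)
    xs = emit(rows)
    offset *= h[2]
    xs = rows
    return rows

5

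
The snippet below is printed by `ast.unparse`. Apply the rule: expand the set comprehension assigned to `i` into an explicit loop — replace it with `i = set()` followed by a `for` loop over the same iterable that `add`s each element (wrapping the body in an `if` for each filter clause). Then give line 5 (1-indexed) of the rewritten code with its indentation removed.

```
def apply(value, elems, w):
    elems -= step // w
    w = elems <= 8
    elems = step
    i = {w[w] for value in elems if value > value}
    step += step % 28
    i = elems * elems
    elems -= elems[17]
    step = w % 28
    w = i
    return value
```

i = set()

Transformed code:
def apply(value, elems, w):
    elems -= step // w
    w = elems <= 8
    elems = step
    i = set()
    for value in elems:
        if value > value:
            i.add(w[w])
    step += step % 28
    i = elems * elems
    elems -= elems[17]
    step = w % 28
    w = i
    return value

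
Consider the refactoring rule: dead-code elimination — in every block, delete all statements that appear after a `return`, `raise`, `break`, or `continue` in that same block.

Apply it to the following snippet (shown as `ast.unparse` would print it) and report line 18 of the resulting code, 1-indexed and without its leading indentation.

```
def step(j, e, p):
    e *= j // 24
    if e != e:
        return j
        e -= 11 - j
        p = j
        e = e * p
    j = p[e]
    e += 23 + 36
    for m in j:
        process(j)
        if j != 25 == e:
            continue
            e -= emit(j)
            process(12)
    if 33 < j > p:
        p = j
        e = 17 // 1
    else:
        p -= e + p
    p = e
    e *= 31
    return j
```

Transformed code:
def step(j, e, p):
    e *= j // 24
    if e != e:
        return j
    j = p[e]
    e += 23 + 36
    for m in j:
        process(j)
        if j != 25 == e:
            continue
    if 33 < j > p:
        p = j
        e = 17 // 1
    else:
        p -= e + p
    p = e
    e *= 31
    return j

return j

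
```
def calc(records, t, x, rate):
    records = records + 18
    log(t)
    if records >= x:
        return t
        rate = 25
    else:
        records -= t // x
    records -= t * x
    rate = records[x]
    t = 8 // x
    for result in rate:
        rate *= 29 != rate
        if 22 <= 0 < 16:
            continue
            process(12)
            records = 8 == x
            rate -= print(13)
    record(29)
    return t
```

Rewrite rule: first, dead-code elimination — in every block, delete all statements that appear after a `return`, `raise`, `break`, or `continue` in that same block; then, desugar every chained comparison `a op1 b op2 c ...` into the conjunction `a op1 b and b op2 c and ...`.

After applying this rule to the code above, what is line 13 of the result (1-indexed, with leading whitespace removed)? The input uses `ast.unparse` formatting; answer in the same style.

if 22 <= 0 and 0 < 16:

Transformed code:
def calc(records, t, x, rate):
    records = records + 18
    log(t)
    if records >= x:
        return t
    else:
        records -= t // x
    records -= t * x
    rate = records[x]
    t = 8 // x
    for result in rate:
        rate *= 29 != rate
        if 22 <= 0 and 0 < 16:
            continue
    record(29)
    return t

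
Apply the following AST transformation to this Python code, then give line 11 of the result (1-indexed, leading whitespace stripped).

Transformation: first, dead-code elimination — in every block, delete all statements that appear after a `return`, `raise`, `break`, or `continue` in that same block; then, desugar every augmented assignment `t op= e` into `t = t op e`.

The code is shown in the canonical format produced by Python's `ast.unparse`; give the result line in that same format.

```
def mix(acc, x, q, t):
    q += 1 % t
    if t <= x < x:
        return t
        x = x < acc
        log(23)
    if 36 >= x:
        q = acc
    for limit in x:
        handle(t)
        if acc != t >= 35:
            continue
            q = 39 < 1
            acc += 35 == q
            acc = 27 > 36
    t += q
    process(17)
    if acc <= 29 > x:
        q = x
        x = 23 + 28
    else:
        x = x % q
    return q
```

t = t + q

Transformed code:
def mix(acc, x, q, t):
    q = q + 1 % t
    if t <= x < x:
        return t
    if 36 >= x:
        q = acc
    for limit in x:
        handle(t)
        if acc != t >= 35:
            continue
    t = t + q
    process(17)
    if acc <= 29 > x:
        q = x
        x = 23 + 28
    else:
        x = x % q
    return q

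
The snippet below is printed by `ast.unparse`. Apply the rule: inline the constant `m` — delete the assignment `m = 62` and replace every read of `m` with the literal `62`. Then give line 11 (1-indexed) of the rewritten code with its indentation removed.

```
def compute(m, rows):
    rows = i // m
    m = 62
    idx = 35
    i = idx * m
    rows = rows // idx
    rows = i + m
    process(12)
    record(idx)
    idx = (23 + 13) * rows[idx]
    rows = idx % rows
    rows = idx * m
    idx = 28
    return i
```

rows = idx * 62

Transformed code:
def compute(m, rows):
    rows = i // 62
    idx = 35
    i = idx * 62
    rows = rows // idx
    rows = i + 62
    process(12)
    record(idx)
    idx = (23 + 13) * rows[idx]
    rows = idx % rows
    rows = idx * 62
    idx = 28
    return i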